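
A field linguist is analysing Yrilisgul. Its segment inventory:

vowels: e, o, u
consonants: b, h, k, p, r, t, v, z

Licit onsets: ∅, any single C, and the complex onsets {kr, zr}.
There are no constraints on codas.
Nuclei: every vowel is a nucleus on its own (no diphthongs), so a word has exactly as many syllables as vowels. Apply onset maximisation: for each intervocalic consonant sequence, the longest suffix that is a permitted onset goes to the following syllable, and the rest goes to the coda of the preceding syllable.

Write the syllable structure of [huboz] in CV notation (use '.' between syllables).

The vowels are u, o — 2 nuclei, so 2 syllables.
σ1/σ2 boundary: /b/ → onset of the next syllable (single consonants are always licit onsets).
Syllabification: hu.boz.
Mapping each syllable to C/V: /hu/ → CV, /boz/ → CVC.

CV.CVC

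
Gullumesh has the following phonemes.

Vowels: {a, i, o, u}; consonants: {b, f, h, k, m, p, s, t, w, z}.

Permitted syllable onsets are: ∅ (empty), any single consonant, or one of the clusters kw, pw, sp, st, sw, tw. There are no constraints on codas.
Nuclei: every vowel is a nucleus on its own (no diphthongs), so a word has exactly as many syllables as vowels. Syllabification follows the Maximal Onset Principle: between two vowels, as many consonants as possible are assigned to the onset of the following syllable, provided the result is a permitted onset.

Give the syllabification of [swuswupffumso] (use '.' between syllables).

The vowels are u, u, u, o — 4 nuclei, so 4 syllables.
σ1/σ2 boundary: cluster /sw/ — /sw/ is itself a permitted onset, so the whole cluster goes right; preceding coda = ∅.
σ2/σ3 boundary: cluster /pff/ — the longest permitted-onset suffix is /f/; onset = /f/, preceding coda = /pf/.
σ3/σ4 boundary: /ms/ — longest licit onset from the right is /s/, leaving /m/ as coda.

swu.swupf.fum.so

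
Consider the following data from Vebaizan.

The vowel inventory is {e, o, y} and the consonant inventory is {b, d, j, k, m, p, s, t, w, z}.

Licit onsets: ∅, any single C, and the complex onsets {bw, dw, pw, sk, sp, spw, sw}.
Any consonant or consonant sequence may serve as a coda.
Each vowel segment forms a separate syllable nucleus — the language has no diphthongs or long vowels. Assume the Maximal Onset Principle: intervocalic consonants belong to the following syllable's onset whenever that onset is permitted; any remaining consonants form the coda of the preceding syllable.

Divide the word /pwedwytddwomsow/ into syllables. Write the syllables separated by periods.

The vowels are e, y, o, o — 4 nuclei, so 4 syllables.
V1 /e/ – V2 /y/: cluster /dw/ — /dw/ is itself a permitted onset, so the whole cluster goes right; preceding coda = ∅.
V2 /y/ – V3 /o/: cluster /tddw/ — the longest permitted-onset suffix is /dw/; onset = /dw/, preceding coda = /td/.
V3 /o/ – V4 /o/: /ms/ splits as /m/ + /s/ (/s/ is the longest suffix that is a licit onset).

pwe.dwytd.dwom.sow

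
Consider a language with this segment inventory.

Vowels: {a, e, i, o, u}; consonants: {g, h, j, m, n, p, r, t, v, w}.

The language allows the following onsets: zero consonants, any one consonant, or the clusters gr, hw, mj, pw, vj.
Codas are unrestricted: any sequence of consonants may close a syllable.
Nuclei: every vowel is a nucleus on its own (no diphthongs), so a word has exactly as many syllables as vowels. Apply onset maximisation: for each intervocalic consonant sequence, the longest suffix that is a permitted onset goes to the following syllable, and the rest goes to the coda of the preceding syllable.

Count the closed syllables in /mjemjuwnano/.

1

Nuclei (vowels): e, u, a, o → 4 syllables.
/e…u/ gap (V1→V2): /mj/ — entire cluster is a permitted onset → onset /mj/, coda ∅.
/u…a/ gap (V2→V3): /wn/ splits as /w/ + /n/ (/n/ is the longest suffix that is a licit onset).
/a…o/ gap (V3→V4): /n/ is a single consonant, so it becomes the next onset.
Putting it together: mje.mjuw.na.no.
Classifying each syllable: /mje/ (open), /mjuw/ (closed), /na/ (open), /no/ (open).
Closed syllables: 1.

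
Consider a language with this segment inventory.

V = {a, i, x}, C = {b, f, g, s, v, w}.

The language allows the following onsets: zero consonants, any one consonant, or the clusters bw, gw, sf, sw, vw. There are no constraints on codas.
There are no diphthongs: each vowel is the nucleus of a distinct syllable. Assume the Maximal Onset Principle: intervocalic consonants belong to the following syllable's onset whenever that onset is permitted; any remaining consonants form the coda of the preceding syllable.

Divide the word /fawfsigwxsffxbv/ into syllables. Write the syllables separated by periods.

Nuclei (vowels): a, i, x, x → 4 syllables.
V1 /a/ – V2 /i/: /wfs/ — longest licit onset from the right is /s/, leaving /wf/ as coda.
V2 /i/ – V3 /x/: /gw/ is a licit onset in full, so it all attaches to the next syllable.
V3 /x/ – V4 /x/: /sff/; trying suffixes from longest down, /f/ is the first permitted one, so coda /sf/ | onset /f/.

fawf.si.gwxsf.fxbv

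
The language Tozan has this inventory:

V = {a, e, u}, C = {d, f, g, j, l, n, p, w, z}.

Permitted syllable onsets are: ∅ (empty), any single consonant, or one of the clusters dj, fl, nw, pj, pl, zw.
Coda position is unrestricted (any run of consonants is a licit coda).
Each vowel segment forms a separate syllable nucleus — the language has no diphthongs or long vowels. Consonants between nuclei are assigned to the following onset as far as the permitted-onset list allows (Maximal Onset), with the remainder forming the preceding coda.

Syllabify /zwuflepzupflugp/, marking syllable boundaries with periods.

Nuclei (vowels): u, e, u, u → 4 syllables.
/u…e/ gap (V1→V2): /fl/ is a licit onset in full, so it all attaches to the next syllable.
/e…u/ gap (V2→V3): cluster /pz/ — the longest permitted-onset suffix is /z/; onset = /z/, preceding coda = /p/.
/u…u/ gap (V3→V4): /pfl/; trying suffixes from longest down, /fl/ is the first permitted one, so coda /p/ | onset /fl/.

zwu.flep.zup.flugp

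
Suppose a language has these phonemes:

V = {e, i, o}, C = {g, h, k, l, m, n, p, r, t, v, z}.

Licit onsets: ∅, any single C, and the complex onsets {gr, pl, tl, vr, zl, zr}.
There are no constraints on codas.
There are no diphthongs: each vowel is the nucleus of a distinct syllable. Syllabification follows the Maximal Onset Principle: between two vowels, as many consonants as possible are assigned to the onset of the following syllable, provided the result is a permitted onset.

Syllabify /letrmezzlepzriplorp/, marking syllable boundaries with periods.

letr.mez.zlep.zri.plorp

Nuclei (vowels): e, e, e, i, o → 5 syllables.
V1 /e/ – V2 /e/: /trm/ — longest licit onset from the right is /m/, leaving /tr/ as coda.
V2 /e/ – V3 /e/: /zzl/ — longest licit onset from the right is /zl/, leaving /z/ as coda.
V3 /e/ – V4 /i/: /pzr/; trying suffixes from longest down, /zr/ is the first permitted one, so coda /p/ | onset /zr/.
V4 /i/ – V5 /o/: /pl/ — entire cluster is a permitted onset → onset /pl/, coda ∅.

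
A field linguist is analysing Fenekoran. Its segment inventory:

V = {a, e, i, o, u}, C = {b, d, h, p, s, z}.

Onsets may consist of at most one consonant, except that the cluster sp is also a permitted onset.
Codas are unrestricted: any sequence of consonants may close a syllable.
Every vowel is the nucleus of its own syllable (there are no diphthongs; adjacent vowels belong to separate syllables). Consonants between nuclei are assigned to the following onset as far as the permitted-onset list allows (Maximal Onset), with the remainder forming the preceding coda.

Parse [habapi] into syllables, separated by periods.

Nuclei (vowels): a, a, i → 3 syllables.
σ1/σ2 boundary: just /b/ — single C goes to the following onset.
σ2/σ3 boundary: just /p/ — single C goes to the following onset.

ha.ba.pi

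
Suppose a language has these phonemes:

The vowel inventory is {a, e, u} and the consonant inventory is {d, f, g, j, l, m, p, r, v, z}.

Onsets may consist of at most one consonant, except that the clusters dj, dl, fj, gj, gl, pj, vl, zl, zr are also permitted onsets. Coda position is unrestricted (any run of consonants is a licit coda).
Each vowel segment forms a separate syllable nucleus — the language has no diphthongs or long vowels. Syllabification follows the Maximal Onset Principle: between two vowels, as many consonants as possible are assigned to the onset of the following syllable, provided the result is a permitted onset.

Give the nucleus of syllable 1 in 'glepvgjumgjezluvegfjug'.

e

Vowels present: e, u, e, u, e, u; each is a nucleus, giving 6 syllables.
The first nucleus (vowel 1 from the left) is /e/.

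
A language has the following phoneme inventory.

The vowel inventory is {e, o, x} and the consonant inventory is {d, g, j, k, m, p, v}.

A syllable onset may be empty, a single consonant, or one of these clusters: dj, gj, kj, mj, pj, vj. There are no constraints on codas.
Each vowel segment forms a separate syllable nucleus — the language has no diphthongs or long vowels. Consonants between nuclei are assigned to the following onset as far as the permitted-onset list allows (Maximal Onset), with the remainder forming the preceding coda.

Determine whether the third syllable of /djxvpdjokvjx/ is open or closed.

open

Vowels present: x, o, x; each is a nucleus, giving 3 syllables.
V1 /x/ – V2 /o/: cluster /vpdj/ — the longest permitted-onset suffix is /dj/; onset = /dj/, preceding coda = /vp/.
V2 /o/ – V3 /x/: cluster /kvj/ — the longest permitted-onset suffix is /vj/; onset = /vj/, preceding coda = /k/.
Putting it together: djxvp.djok.vjx.
Syllable 3 is /vjx/; it ends in its nucleus with no coda, so it is open.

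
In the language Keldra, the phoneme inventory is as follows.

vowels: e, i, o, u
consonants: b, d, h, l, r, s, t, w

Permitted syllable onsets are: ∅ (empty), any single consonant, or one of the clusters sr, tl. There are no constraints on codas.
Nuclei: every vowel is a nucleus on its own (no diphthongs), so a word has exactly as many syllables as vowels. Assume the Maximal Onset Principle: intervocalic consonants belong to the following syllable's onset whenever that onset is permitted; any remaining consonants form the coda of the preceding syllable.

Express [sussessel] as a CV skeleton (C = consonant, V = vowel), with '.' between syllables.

CVC.CVC.CVC

The vowels are u, e, e — 3 nuclei, so 3 syllables.
Between /u/ (V1) and /e/ (V2): /ss/; trying suffixes from longest down, /s/ is the first permitted one, so coda /s/ | onset /s/.
Between /e/ (V2) and /e/ (V3): /ss/ — longest licit onset from the right is /s/, leaving /s/ as coda.
Syllabification: sus.ses.sel.
Mapping each syllable to C/V: /sus/ → CVC, /ses/ → CVC, /sel/ → CVC.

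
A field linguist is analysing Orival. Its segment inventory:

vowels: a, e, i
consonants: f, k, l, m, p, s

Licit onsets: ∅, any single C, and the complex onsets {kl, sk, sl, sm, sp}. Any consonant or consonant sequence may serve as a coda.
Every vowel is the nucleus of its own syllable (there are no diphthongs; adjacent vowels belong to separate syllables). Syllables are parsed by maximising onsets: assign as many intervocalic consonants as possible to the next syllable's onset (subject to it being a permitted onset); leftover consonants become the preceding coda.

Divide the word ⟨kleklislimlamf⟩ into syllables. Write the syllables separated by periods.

kle.kli.slim.lamf

The vowels are e, i, i, a — 4 nuclei, so 4 syllables.
Between /e/ (V1) and /i/ (V2): /kl/ — entire cluster is a permitted onset → onset /kl/, coda ∅.
Between /i/ (V2) and /i/ (V3): /sl/ — entire cluster is a permitted onset → onset /sl/, coda ∅.
Between /i/ (V3) and /a/ (V4): /ml/ — longest licit onset from the right is /l/, leaving /m/ as coda.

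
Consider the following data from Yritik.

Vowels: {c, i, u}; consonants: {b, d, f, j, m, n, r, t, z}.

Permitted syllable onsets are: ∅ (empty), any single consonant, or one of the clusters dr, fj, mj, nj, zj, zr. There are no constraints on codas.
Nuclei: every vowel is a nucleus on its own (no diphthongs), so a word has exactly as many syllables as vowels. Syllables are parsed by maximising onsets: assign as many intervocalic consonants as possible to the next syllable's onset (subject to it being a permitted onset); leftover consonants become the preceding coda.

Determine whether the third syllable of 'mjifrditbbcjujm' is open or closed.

open

Vowels present: i, i, c, u; each is a nucleus, giving 4 syllables.
/i…i/ gap (V1→V2): cluster /frd/ — the longest permitted-onset suffix is /d/; onset = /d/, preceding coda = /fr/.
/i…c/ gap (V2→V3): /tbb/; trying suffixes from longest down, /b/ is the first permitted one, so coda /tb/ | onset /b/.
/c…u/ gap (V3→V4): just /j/ — single C goes to the following onset.
Syllabification: mjifr.ditb.bc.jujm.
Syllable 3 is /bc/; it ends in its nucleus with no coda, so it is open.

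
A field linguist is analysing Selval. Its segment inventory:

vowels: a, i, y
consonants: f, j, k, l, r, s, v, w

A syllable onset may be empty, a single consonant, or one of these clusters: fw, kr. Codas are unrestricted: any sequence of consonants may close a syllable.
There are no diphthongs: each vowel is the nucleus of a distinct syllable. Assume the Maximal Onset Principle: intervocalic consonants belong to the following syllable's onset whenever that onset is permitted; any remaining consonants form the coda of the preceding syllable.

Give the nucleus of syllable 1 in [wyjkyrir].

Vowels present: y, y, i; each is a nucleus, giving 3 syllables.
The first nucleus (vowel 1 from the left) is /y/.

y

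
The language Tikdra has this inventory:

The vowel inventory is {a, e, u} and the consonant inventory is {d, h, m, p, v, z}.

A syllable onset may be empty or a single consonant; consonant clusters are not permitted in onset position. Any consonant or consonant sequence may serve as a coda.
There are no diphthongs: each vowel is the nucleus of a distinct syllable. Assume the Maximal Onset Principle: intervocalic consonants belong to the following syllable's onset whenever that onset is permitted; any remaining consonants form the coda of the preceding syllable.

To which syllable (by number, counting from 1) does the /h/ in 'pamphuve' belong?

2

Nuclei (vowels): a, u, e → 3 syllables.
Between /a/ (V1) and /u/ (V2): /mph/ splits as /mp/ + /h/ (/h/ is the longest suffix that is a licit onset).
Between /u/ (V2) and /e/ (V3): /v/ → onset of the next syllable (single consonants are always licit onsets).
Putting it together: pamp.hu.ve.
The /h/ is in the onset of syllable 2 (/hu/).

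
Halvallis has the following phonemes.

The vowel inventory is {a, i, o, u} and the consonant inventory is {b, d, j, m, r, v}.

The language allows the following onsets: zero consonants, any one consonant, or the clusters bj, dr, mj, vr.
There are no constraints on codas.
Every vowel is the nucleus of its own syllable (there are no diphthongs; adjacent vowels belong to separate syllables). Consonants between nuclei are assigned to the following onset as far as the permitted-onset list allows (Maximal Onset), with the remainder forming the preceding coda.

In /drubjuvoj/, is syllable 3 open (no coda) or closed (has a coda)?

closed

The vowels are u, u, o — 3 nuclei, so 3 syllables.
σ1/σ2 boundary: cluster /bj/ — /bj/ is itself a permitted onset, so the whole cluster goes right; preceding coda = ∅.
σ2/σ3 boundary: /v/ → onset of the next syllable (single consonants are always licit onsets).
Result: dru.bju.voj.
Syllable 3 is /voj/ with coda /j/, so it is closed.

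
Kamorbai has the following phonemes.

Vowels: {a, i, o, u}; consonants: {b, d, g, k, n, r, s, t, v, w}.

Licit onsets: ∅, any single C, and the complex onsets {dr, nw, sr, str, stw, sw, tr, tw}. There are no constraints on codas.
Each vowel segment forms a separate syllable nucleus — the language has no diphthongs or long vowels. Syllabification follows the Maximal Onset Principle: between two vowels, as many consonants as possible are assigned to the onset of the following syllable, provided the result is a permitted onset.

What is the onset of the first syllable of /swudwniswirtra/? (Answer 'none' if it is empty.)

sw

Vowels present: u, i, i, a; each is a nucleus, giving 4 syllables.
/u…i/ gap (V1→V2): /dwn/ splits as /dw/ + /n/ (/n/ is the longest suffix that is a licit onset).
/i…i/ gap (V2→V3): /sw/ — entire cluster is a permitted onset → onset /sw/, coda ∅.
/i…a/ gap (V3→V4): /rtr/ — longest licit onset from the right is /tr/, leaving /r/ as coda.
So the parse is swudw.ni.swir.tra.
Syllable 1 is /swudw/: onset /sw/, nucleus /u/, coda /dw/.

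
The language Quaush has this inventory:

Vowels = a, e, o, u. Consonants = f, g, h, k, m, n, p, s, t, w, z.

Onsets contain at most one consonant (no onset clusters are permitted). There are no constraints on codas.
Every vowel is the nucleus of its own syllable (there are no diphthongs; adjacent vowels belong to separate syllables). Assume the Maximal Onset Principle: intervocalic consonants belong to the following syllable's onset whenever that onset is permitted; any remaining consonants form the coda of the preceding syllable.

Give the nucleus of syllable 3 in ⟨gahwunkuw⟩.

Vowels present: a, u, u; each is a nucleus, giving 3 syllables.
The third nucleus (vowel 3 from the left) is /u/.

u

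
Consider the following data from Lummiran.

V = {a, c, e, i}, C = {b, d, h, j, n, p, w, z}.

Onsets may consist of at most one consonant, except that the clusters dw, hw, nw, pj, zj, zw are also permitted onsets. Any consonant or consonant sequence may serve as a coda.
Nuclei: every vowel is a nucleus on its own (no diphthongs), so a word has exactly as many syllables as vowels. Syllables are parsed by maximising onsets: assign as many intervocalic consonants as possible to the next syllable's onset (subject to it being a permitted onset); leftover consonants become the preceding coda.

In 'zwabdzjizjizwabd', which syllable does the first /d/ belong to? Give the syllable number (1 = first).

Vowels present: a, i, i, a; each is a nucleus, giving 4 syllables.
Between /a/ (V1) and /i/ (V2): /bdzj/ splits as /bd/ + /zj/ (/zj/ is the longest suffix that is a licit onset).
Between /i/ (V2) and /i/ (V3): cluster /zj/ — /zj/ is itself a permitted onset, so the whole cluster goes right; preceding coda = ∅.
Between /i/ (V3) and /a/ (V4): /zw/ — entire cluster is a permitted onset → onset /zw/, coda ∅.
Syllabification: zwabd.zji.zji.zwabd.
The first /d/ is in the coda of syllable 1 (/zwabd/).

1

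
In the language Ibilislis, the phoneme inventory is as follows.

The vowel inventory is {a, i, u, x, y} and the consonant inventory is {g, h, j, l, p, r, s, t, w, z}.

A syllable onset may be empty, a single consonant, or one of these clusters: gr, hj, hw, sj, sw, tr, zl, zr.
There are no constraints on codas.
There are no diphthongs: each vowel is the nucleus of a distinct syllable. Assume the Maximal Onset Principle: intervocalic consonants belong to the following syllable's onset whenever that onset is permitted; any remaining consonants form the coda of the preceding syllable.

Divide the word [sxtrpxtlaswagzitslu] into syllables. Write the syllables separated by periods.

sxtr.pxt.la.swag.zits.lu

Vowels present: x, x, a, a, i, u; each is a nucleus, giving 6 syllables.
Between /x/ (V1) and /x/ (V2): /trp/; trying suffixes from longest down, /p/ is the first permitted one, so coda /tr/ | onset /p/.
Between /x/ (V2) and /a/ (V3): /tl/; trying suffixes from longest down, /l/ is the first permitted one, so coda /t/ | onset /l/.
Between /a/ (V3) and /a/ (V4): /sw/ — entire cluster is a permitted onset → onset /sw/, coda ∅.
Between /a/ (V4) and /i/ (V5): /gz/; trying suffixes from longest down, /z/ is the first permitted one, so coda /g/ | onset /z/.
Between /i/ (V5) and /u/ (V6): /tsl/ — longest licit onset from the right is /l/, leaving /ts/ as coda.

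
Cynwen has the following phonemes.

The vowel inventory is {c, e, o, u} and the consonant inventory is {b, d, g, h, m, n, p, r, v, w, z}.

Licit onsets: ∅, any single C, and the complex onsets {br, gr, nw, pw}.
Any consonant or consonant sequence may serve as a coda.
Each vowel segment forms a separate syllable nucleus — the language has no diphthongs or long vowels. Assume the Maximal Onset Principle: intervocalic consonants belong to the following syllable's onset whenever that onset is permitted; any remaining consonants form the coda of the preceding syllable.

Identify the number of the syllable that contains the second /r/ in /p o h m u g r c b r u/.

4

Nuclei (vowels): o, u, c, u → 4 syllables.
σ1/σ2 boundary: cluster /hm/ — the longest permitted-onset suffix is /m/; onset = /m/, preceding coda = /h/.
σ2/σ3 boundary: /gr/ — entire cluster is a permitted onset → onset /gr/, coda ∅.
σ3/σ4 boundary: cluster /br/ — /br/ is itself a permitted onset, so the whole cluster goes right; preceding coda = ∅.
Putting it together: poh.mu.grc.bru.
The second /r/ is in the onset of syllable 4 (/bru/).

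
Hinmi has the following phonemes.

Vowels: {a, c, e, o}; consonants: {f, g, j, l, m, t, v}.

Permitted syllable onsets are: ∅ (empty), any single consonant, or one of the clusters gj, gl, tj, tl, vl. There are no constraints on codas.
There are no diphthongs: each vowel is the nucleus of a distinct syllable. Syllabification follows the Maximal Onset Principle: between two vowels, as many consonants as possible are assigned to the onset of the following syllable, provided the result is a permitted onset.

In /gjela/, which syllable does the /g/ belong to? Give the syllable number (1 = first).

Nuclei (vowels): e, a → 2 syllables.
Between /e/ (V1) and /a/ (V2): /l/ is a single consonant, so it becomes the next onset.
So the parse is gje.la.
The /g/ is in the onset of syllable 1 (/gje/).

1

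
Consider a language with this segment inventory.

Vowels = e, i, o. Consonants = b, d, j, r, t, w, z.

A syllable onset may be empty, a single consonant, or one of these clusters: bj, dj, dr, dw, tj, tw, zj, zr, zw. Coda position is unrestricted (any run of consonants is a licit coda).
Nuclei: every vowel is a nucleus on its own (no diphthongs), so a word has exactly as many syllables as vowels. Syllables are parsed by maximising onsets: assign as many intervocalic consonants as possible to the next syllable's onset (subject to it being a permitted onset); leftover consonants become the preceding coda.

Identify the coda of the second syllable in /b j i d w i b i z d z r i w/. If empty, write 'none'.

none

Vowels present: i, i, i, i; each is a nucleus, giving 4 syllables.
V1 /i/ – V2 /i/: /dw/ is a licit onset in full, so it all attaches to the next syllable.
V2 /i/ – V3 /i/: /b/ is a single consonant, so it becomes the next onset.
V3 /i/ – V4 /i/: /zdzr/ splits as /zd/ + /zr/ (/zr/ is the longest suffix that is a licit onset).
So the parse is bji.dwi.bizd.zriw.
Syllable 2 is /dwi/: onset /dw/, nucleus /i/, coda ∅.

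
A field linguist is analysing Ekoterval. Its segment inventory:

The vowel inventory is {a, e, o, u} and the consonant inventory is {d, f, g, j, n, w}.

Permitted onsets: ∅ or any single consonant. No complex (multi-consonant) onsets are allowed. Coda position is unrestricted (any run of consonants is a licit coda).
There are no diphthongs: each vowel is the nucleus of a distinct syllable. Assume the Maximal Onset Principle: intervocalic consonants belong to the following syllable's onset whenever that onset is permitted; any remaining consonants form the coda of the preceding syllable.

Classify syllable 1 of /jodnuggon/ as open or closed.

closed

The vowels are o, u, o — 3 nuclei, so 3 syllables.
/o…u/ gap (V1→V2): /dn/ — longest licit onset from the right is /n/, leaving /d/ as coda.
/u…o/ gap (V2→V3): /gg/; trying suffixes from longest down, /g/ is the first permitted one, so coda /g/ | onset /g/.
So the parse is jod.nug.gon.
Syllable 1 is /jod/ with coda /d/, so it is closed.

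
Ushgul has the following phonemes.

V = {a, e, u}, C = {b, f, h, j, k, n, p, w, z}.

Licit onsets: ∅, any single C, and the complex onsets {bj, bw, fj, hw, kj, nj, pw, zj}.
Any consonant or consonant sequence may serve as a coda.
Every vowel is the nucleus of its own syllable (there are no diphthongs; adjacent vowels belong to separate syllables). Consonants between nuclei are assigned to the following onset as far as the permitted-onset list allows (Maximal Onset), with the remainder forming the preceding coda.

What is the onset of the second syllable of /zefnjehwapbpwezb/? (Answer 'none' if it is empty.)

nj

Nuclei (vowels): e, e, a, e → 4 syllables.
V1 /e/ – V2 /e/: cluster /fnj/ — the longest permitted-onset suffix is /nj/; onset = /nj/, preceding coda = /f/.
V2 /e/ – V3 /a/: /hw/ — entire cluster is a permitted onset → onset /hw/, coda ∅.
V3 /a/ – V4 /e/: /pbpw/ — longest licit onset from the right is /pw/, leaving /pb/ as coda.
Result: zef.nje.hwapb.pwezb.
Syllable 2 is /nje/: onset /nj/, nucleus /e/, coda ∅.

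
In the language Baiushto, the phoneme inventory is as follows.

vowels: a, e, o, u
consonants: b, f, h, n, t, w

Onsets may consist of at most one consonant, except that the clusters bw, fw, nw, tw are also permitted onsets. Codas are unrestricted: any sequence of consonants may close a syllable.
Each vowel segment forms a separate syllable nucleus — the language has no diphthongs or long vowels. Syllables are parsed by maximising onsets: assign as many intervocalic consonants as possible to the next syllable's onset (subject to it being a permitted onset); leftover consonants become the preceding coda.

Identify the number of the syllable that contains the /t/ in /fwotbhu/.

1

The vowels are o, u — 2 nuclei, so 2 syllables.
/o…u/ gap (V1→V2): /tbh/ splits as /tb/ + /h/ (/h/ is the longest suffix that is a licit onset).
Result: fwotb.hu.
The /t/ is in the coda of syllable 1 (/fwotb/).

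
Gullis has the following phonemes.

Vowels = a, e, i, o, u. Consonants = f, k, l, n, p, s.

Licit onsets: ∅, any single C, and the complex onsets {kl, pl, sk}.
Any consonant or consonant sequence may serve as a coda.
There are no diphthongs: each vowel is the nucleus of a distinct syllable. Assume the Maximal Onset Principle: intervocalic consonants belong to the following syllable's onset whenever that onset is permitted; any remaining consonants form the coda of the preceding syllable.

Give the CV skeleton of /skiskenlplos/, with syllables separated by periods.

CCV.CCVCC.CCVC

The vowels are i, e, o — 3 nuclei, so 3 syllables.
/i…e/ gap (V1→V2): cluster /sk/ — /sk/ is itself a permitted onset, so the whole cluster goes right; preceding coda = ∅.
/e…o/ gap (V2→V3): cluster /nlpl/ — the longest permitted-onset suffix is /pl/; onset = /pl/, preceding coda = /nl/.
Result: ski.skenl.plos.
Mapping each syllable to C/V: /ski/ → CCV, /skenl/ → CCVCC, /plos/ → CCVC.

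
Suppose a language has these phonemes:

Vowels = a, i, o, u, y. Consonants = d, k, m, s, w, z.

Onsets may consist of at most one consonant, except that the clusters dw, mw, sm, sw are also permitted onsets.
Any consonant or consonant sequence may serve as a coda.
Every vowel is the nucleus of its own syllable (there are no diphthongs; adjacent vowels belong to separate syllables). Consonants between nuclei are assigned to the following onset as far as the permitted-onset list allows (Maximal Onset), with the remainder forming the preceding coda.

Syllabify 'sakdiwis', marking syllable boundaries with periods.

Nuclei (vowels): a, i, i → 3 syllables.
σ1/σ2 boundary: cluster /kd/ — the longest permitted-onset suffix is /d/; onset = /d/, preceding coda = /k/.
σ2/σ3 boundary: /w/ → onset of the next syllable (single consonants are always licit onsets).

sak.di.wis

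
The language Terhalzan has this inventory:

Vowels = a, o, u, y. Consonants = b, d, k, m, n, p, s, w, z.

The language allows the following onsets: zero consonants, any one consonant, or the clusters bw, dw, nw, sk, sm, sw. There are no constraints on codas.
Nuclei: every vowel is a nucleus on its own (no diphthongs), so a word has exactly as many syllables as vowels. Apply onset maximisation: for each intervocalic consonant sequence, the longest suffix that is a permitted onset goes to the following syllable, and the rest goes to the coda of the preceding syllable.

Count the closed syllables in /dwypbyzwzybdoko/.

3

The vowels are y, y, y, o, o — 5 nuclei, so 5 syllables.
σ1/σ2 boundary: /pb/ — longest licit onset from the right is /b/, leaving /p/ as coda.
σ2/σ3 boundary: /zwz/; trying suffixes from longest down, /z/ is the first permitted one, so coda /zw/ | onset /z/.
σ3/σ4 boundary: /bd/ — longest licit onset from the right is /d/, leaving /b/ as coda.
σ4/σ5 boundary: just /k/ — single C goes to the following onset.
Putting it together: dwyp.byzw.zyb.do.ko.
Classifying each syllable: /dwyp/ (closed), /byzw/ (closed), /zyb/ (closed), /do/ (open), /ko/ (open).
Closed syllables: 3.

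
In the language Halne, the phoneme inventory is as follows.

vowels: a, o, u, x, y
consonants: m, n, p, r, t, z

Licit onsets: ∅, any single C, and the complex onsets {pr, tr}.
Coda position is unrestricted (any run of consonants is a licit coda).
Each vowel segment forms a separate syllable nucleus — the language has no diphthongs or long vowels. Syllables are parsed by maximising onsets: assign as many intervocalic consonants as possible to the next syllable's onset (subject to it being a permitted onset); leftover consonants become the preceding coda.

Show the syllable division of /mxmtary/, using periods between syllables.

The vowels are x, a, y — 3 nuclei, so 3 syllables.
/x…a/ gap (V1→V2): cluster /mt/ — the longest permitted-onset suffix is /t/; onset = /t/, preceding coda = /m/.
/a…y/ gap (V2→V3): /r/ → onset of the next syllable (single consonants are always licit onsets).

mxm.ta.ry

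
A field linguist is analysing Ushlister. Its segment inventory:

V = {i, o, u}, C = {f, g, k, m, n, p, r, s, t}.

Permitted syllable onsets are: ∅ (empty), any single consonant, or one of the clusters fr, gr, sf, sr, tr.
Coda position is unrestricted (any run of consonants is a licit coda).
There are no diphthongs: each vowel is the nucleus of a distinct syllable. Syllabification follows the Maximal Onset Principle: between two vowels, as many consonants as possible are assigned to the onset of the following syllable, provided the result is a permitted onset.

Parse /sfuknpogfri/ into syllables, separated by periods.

sfukn.pog.fri

Nuclei (vowels): u, o, i → 3 syllables.
/u…o/ gap (V1→V2): /knp/; trying suffixes from longest down, /p/ is the first permitted one, so coda /kn/ | onset /p/.
/o…i/ gap (V2→V3): cluster /gfr/ — the longest permitted-onset suffix is /fr/; onset = /fr/, preceding coda = /g/.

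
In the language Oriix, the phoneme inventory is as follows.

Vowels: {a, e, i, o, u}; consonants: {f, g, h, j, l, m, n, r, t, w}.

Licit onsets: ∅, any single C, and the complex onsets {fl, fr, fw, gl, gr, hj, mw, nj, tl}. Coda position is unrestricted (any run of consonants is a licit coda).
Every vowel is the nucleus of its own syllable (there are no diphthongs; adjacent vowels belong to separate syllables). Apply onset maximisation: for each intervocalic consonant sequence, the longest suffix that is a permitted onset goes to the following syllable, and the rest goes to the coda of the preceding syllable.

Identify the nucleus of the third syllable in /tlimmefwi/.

i

Nuclei (vowels): i, e, i → 3 syllables.
The third nucleus (vowel 3 from the left) is /i/.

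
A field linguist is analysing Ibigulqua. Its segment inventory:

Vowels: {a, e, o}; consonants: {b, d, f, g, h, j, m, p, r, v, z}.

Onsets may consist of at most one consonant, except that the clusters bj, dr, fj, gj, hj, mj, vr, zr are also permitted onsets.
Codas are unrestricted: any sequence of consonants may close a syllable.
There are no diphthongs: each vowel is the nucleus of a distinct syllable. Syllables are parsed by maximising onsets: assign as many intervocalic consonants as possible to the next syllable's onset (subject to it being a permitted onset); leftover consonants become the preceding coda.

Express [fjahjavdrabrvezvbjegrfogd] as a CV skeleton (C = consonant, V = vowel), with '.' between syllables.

CCV.CCVC.CCVCC.CVCC.CCVCC.CVCC

The vowels are a, a, a, e, e, o — 6 nuclei, so 6 syllables.
V1 /a/ – V2 /a/: /hj/ — entire cluster is a permitted onset → onset /hj/, coda ∅.
V2 /a/ – V3 /a/: /vdr/ — longest licit onset from the right is /dr/, leaving /v/ as coda.
V3 /a/ – V4 /e/: /brv/ splits as /br/ + /v/ (/v/ is the longest suffix that is a licit onset).
V4 /e/ – V5 /e/: /zvbj/ — longest licit onset from the right is /bj/, leaving /zv/ as coda.
V5 /e/ – V6 /o/: cluster /grf/ — the longest permitted-onset suffix is /f/; onset = /f/, preceding coda = /gr/.
So the parse is fja.hjav.drabr.vezv.bjegr.fogd.
Mapping each syllable to C/V: /fja/ → CCV, /hjav/ → CCVC, /drabr/ → CCVCC, /vezv/ → CVCC, /bjegr/ → CCVCC, /fogd/ → CVCC.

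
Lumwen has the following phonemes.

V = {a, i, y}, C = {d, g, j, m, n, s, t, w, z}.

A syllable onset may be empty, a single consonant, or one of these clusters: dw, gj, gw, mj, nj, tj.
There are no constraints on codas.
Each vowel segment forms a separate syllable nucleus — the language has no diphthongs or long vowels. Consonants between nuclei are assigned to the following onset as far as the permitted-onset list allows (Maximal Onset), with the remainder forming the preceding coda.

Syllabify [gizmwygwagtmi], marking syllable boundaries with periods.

Vowels present: i, y, a, i; each is a nucleus, giving 4 syllables.
/i…y/ gap (V1→V2): /zmw/ splits as /zm/ + /w/ (/w/ is the longest suffix that is a licit onset).
/y…a/ gap (V2→V3): /gw/ is a licit onset in full, so it all attaches to the next syllable.
/a…i/ gap (V3→V4): cluster /gtm/ — the longest permitted-onset suffix is /m/; onset = /m/, preceding coda = /gt/.

gizm.wy.gwagt.mi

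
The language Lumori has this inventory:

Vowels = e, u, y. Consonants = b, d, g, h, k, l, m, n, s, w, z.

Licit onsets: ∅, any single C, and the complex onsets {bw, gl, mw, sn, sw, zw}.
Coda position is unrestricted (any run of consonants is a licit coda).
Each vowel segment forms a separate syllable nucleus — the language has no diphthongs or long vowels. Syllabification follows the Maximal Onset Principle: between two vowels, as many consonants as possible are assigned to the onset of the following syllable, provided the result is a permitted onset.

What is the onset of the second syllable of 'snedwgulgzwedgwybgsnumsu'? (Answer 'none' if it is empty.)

g

Vowels present: e, u, e, y, u, u; each is a nucleus, giving 6 syllables.
Between /e/ (V1) and /u/ (V2): /dwg/ — longest licit onset from the right is /g/, leaving /dw/ as coda.
Between /u/ (V2) and /e/ (V3): /lgzw/ splits as /lg/ + /zw/ (/zw/ is the longest suffix that is a licit onset).
Between /e/ (V3) and /y/ (V4): /dgw/; trying suffixes from longest down, /w/ is the first permitted one, so coda /dg/ | onset /w/.
Between /y/ (V4) and /u/ (V5): /bgsn/ — longest licit onset from the right is /sn/, leaving /bg/ as coda.
Between /u/ (V5) and /u/ (V6): /ms/; trying suffixes from longest down, /s/ is the first permitted one, so coda /m/ | onset /s/.
So the parse is snedw.gulg.zwedg.wybg.snum.su.
Syllable 2 is /gulg/: onset /g/, nucleus /u/, coda /lg/.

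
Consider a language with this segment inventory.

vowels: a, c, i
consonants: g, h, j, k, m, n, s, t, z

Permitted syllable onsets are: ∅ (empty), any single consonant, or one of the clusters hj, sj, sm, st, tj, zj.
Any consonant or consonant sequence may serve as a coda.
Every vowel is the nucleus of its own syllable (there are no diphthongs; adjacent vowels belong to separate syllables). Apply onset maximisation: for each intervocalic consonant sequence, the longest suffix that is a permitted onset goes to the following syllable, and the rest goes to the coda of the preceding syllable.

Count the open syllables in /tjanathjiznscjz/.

1

Vowels present: a, a, i, c; each is a nucleus, giving 4 syllables.
Between /a/ (V1) and /a/ (V2): just /n/ — single C goes to the following onset.
Between /a/ (V2) and /i/ (V3): /thj/ splits as /t/ + /hj/ (/hj/ is the longest suffix that is a licit onset).
Between /i/ (V3) and /c/ (V4): /zns/ splits as /zn/ + /s/ (/s/ is the longest suffix that is a licit onset).
Syllabification: tja.nat.hjizn.scjz.
Classifying each syllable: /tja/ (open), /nat/ (closed), /hjizn/ (closed), /scjz/ (closed).
Open syllables: 1.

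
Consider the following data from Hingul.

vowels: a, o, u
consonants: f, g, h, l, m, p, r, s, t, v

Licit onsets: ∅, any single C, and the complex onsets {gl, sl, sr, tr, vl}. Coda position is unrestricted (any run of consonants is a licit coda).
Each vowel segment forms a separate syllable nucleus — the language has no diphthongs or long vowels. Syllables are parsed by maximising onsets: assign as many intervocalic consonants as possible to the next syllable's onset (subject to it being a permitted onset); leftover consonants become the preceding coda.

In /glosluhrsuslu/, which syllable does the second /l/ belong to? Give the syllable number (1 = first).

2

The vowels are o, u, u, u — 4 nuclei, so 4 syllables.
Between /o/ (V1) and /u/ (V2): cluster /sl/ — /sl/ is itself a permitted onset, so the whole cluster goes right; preceding coda = ∅.
Between /u/ (V2) and /u/ (V3): /hrs/; trying suffixes from longest down, /s/ is the first permitted one, so coda /hr/ | onset /s/.
Between /u/ (V3) and /u/ (V4): cluster /sl/ — /sl/ is itself a permitted onset, so the whole cluster goes right; preceding coda = ∅.
Syllabification: glo.sluhr.su.slu.
The second /l/ is in the onset of syllable 2 (/sluhr/).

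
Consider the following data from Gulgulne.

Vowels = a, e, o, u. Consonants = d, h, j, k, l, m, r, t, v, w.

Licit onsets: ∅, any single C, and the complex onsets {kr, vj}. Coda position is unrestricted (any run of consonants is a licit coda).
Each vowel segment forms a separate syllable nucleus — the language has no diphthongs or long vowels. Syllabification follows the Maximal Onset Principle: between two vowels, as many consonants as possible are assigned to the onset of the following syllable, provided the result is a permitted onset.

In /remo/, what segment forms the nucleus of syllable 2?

o

Vowels present: e, o; each is a nucleus, giving 2 syllables.
The second nucleus (vowel 2 from the left) is /o/.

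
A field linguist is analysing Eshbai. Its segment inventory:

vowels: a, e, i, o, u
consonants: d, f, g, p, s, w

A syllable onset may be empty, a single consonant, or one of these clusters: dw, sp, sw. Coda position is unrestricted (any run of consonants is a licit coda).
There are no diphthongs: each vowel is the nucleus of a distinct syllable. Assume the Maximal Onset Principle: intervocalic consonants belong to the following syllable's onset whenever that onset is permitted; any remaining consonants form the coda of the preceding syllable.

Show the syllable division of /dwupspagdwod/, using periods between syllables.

The vowels are u, a, o — 3 nuclei, so 3 syllables.
σ1/σ2 boundary: /psp/ splits as /p/ + /sp/ (/sp/ is the longest suffix that is a licit onset).
σ2/σ3 boundary: /gdw/ — longest licit onset from the right is /dw/, leaving /g/ as coda.

dwup.spag.dwod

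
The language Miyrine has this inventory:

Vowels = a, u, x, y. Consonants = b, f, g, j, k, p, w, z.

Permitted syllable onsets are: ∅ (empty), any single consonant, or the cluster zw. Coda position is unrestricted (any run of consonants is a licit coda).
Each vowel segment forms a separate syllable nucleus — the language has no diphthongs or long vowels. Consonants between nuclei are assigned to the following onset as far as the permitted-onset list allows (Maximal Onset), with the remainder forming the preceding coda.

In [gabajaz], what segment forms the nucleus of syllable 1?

a

Nuclei (vowels): a, a, a → 3 syllables.
The first nucleus (vowel 1 from the left) is /a/.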